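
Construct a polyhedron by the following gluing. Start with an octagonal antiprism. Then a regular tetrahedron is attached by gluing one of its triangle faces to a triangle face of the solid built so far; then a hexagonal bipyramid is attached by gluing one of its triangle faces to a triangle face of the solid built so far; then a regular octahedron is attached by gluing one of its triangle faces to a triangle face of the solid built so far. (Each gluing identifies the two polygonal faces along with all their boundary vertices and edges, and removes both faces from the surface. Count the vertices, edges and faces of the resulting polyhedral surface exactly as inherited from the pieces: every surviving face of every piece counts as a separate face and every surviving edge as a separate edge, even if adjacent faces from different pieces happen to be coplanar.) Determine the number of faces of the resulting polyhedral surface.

An octagonal antiprism: V=16, E=32, F=18.
Attach a regular tetrahedron (V=4, E=6, F=4) along a 3-gon: merge 3 vertices and 3 edges, delete both glued faces → V=17, E=35, F=20.
Attach a hexagonal bipyramid (V=8, E=18, F=12) along a 3-gon: merge 3 vertices and 3 edges, delete both glued faces → V=22, E=50, F=30.
Attach a regular octahedron (V=6, E=12, F=8) along a 3-gon: merge 3 vertices and 3 edges, delete both glued faces → V=25, E=59, F=36.
Check: V − E + F = 25 − 59 + 36 = 2.

36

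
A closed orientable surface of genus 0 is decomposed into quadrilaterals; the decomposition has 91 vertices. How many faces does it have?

89

χ = 2 − 2·0 = 2, and every face is a square so 4F = 2E.
V − E + F = 2 with E = 4F/2 gives 91 − (4/2 − 1)·F = 2, so F = 89 and E = 178.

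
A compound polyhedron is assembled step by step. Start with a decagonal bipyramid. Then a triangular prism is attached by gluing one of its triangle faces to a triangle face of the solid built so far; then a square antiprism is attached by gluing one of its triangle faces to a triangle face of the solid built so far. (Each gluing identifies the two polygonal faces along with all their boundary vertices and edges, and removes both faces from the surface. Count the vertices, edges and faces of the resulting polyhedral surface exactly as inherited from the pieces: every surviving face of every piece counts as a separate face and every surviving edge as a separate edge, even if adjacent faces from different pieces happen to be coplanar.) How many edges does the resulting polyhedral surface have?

A decagonal bipyramid: V=12, E=30, F=20.
Attach a triangular prism (V=6, E=9, F=5) along a 3-gon: merge 3 vertices and 3 edges, delete both glued faces → V=15, E=36, F=23.
Attach a square antiprism (V=8, E=16, F=10) along a 3-gon: merge 3 vertices and 3 edges, delete both glued faces → V=20, E=49, F=31.
Check: V − E + F = 20 − 49 + 31 = 2.

49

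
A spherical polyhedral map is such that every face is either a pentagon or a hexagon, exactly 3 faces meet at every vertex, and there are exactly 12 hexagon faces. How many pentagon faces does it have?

Let x be the number of pentagons; then F = 12 + x.
Edge–face incidences: 2E = 6·12 + 5·x = 72 + 5x.
Every vertex has degree 3, so 3V = 2E.
Euler: V − E + F = 2 ⇒ (2E)/3 − E + (12 + x) = 2.
Multiply by 6: 2·(2E) − 3·(2E) + 6·(12 + x) = 12, i.e. 72 + 6x − (72 + 5x) = 12.
Collecting terms: x = 12.
Then 2E = 72 + 5·12 = 132, so E = 66, V = 2E/3 = 44, F = 12 + 12 = 24.

12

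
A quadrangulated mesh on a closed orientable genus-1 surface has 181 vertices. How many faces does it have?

181

χ = 2 − 2·1 = 0, and every face is a square so 4F = 2E.
V − E + F = 0 with E = 4F/2 gives 181 − (4/2 − 1)·F = 0, so F = 181 and E = 362.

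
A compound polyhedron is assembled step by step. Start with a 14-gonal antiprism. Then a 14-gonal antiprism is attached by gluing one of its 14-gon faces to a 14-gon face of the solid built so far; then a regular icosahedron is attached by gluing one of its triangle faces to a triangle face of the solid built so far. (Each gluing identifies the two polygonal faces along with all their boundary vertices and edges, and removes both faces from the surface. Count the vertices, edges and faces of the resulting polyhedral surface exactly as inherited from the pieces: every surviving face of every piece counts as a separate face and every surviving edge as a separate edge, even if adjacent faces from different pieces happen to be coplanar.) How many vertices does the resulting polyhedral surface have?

A 14-gonal antiprism: V=28, E=56, F=30.
Attach a 14-gonal antiprism (V=28, E=56, F=30) along a 14-gon: merge 14 vertices and 14 edges, delete both glued faces → V=42, E=98, F=58.
Attach a regular icosahedron (V=12, E=30, F=20) along a 3-gon: merge 3 vertices and 3 edges, delete both glued faces → V=51, E=125, F=76.
Check: V − E + F = 51 − 125 + 76 = 2.

51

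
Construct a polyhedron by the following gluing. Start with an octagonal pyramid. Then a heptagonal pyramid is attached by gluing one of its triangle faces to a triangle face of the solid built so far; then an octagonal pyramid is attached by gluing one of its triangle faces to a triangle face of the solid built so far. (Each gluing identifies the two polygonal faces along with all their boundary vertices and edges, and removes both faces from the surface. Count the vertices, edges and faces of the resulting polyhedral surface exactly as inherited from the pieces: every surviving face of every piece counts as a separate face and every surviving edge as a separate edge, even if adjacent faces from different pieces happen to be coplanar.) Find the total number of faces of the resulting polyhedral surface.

An octagonal pyramid: V=9, E=16, F=9.
Attach a heptagonal pyramid (V=8, E=14, F=8) along a 3-gon: merge 3 vertices and 3 edges, delete both glued faces → V=14, E=27, F=15.
Attach an octagonal pyramid (V=9, E=16, F=9) along a 3-gon: merge 3 vertices and 3 edges, delete both glued faces → V=20, E=40, F=22.
Check: V − E + F = 20 − 40 + 22 = 2.

22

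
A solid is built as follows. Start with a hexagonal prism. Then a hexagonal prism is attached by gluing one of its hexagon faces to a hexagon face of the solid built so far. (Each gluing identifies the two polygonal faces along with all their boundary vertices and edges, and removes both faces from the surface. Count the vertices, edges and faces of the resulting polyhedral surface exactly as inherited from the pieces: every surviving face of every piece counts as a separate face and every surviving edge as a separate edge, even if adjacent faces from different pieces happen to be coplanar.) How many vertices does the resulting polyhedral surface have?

A hexagonal prism: V=12, E=18, F=8.
Attach a hexagonal prism (V=12, E=18, F=8) along a 6-gon: merge 6 vertices and 6 edges, delete both glued faces → V=18, E=30, F=14.
Check: V − E + F = 18 − 30 + 14 = 2.

18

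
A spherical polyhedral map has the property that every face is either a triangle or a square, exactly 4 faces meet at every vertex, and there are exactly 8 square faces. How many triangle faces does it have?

8

Let x be the number of triangles; then F = 8 + x.
Edge–face incidences: 2E = 4·8 + 3·x = 32 + 3x.
Every vertex has degree 4, so 4V = 2E.
Euler: V − E + F = 2 ⇒ (2E)/4 − E + (8 + x) = 2.
Multiply by 8: 2·(2E) − 4·(2E) + 8·(8 + x) = 16, i.e. 64 + 8x − 2·(32 + 3x) = 16.
Collecting terms: 2x = 16, so x = 8.
Then 2E = 32 + 3·8 = 56, so E = 28, V = 2E/4 = 14, F = 8 + 8 = 16.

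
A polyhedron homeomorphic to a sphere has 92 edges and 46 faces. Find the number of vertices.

Here V − E + F = 2.
V = 2 + E − F = 2 + 92 − 46 = 48.

48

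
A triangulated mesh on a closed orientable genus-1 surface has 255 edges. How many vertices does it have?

85

χ = 2 − 2·1 = 0, and every face is a triangle so 3F = 2E.
F = 2E/3 = 170. Then V = 0 + E − F = 0 + 255 − 170 = 85.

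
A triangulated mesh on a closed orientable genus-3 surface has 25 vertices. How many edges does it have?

87

χ = 2 − 2·3 = -4, and every face is a triangle so 3F = 2E.
V − E + F = -4 with E = 3F/2 gives 25 − (3/2 − 1)·F = -4, so F = 58 and E = 87.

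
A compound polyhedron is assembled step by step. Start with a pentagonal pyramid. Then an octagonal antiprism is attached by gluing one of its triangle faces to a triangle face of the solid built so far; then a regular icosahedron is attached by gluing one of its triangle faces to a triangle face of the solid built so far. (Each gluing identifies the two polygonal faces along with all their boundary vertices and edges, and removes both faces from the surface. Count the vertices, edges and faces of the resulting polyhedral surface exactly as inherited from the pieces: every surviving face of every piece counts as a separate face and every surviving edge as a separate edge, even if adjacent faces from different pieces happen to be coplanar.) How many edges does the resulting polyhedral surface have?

A pentagonal pyramid: V=6, E=10, F=6.
Attach an octagonal antiprism (V=16, E=32, F=18) along a 3-gon: merge 3 vertices and 3 edges, delete both glued faces → V=19, E=39, F=22.
Attach a regular icosahedron (V=12, E=30, F=20) along a 3-gon: merge 3 vertices and 3 edges, delete both glued faces → V=28, E=66, F=40.
Check: V − E + F = 28 − 66 + 40 = 2.

66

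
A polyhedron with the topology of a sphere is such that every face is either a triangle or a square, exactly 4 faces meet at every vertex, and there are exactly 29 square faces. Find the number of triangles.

Let x be the number of triangles; then F = 29 + x.
Edge–face incidences: 2E = 4·29 + 3·x = 116 + 3x.
Every vertex has degree 4, so 4V = 2E.
Euler: V − E + F = 2 ⇒ (2E)/4 − E + (29 + x) = 2.
Multiply by 8: 2·(2E) − 4·(2E) + 8·(29 + x) = 16, i.e. 232 + 8x − 2·(116 + 3x) = 16.
Collecting terms: 2x = 16, so x = 8.
Then 2E = 116 + 3·8 = 140, so E = 70, V = 2E/4 = 35, F = 29 + 8 = 37.

8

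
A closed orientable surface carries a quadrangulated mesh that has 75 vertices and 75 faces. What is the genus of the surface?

Every face is a square, so 2E = 4·75 = 300, giving E = 150.
χ = V − E + F = 75 − 150 + 75 = 0.
For a closed orientable surface χ = 2 − 2g, so g = (2 − (0))/2 = 1.

1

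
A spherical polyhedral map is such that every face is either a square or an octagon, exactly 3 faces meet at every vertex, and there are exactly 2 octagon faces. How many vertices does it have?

16

Let x be the number of squares; then F = 2 + x.
Edge–face incidences: 2E = 8·2 + 4·x = 16 + 4x.
Every vertex has degree 3, so 3V = 2E.
Euler: V − E + F = 2 ⇒ (2E)/3 − E + (2 + x) = 2.
Multiply by 6: 2·(2E) − 3·(2E) + 6·(2 + x) = 12, i.e. 12 + 6x − (16 + 4x) = 12.
Collecting terms: 2x − 4 = 12, so 2x = 16, so x = 8.
Then 2E = 16 + 4·8 = 48, so E = 24, V = 2E/3 = 16, F = 2 + 8 = 10.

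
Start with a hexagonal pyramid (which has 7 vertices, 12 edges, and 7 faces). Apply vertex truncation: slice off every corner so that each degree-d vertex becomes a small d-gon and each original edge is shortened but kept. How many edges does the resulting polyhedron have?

36

Truncation replaces each original edge-end by a new vertex, so V′ = 2E = 24.
Each original edge survives, and each old vertex of degree d contributes d new edges; summing degrees gives Σd = 2E, so E′ = E + 2E = 3E = 36.
Each original face survives and each original vertex becomes one new face: F′ = F + V = 14.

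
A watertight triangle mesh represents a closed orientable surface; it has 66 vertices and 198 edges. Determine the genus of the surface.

Every face is a triangle and each edge borders two faces, so 3F = 2·198, giving F = 132.
χ = V − E + F = 66 − 198 + 132 = 0.
For a closed orientable surface χ = 2 − 2g, so g = (2 − (0))/2 = 1.

1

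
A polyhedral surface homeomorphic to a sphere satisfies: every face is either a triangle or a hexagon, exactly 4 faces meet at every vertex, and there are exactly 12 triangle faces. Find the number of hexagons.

2

Let x be the number of hexagons; then F = 12 + x.
Edge–face incidences: 2E = 3·12 + 6·x = 36 + 6x.
Every vertex has degree 4, so 4V = 2E.
Euler: V − E + F = 2 ⇒ (2E)/4 − E + (12 + x) = 2.
Multiply by 8: 2·(2E) − 4·(2E) + 8·(12 + x) = 16, i.e. 96 + 8x − 2·(36 + 6x) = 16.
Collecting terms: −4x + 24 = 16, so −4x = −8, so x = 2.
Then 2E = 36 + 6·2 = 48, so E = 24, V = 2E/4 = 12, F = 12 + 2 = 14.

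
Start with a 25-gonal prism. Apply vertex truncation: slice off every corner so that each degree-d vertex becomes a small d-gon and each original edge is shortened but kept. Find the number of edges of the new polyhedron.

225

The base solid has V = 50, E = 75, F = 27.
Truncation replaces each original edge-end by a new vertex, so V′ = 2E = 150.
Each original edge survives, and each old vertex of degree d contributes d new edges; summing degrees gives Σd = 2E, so E′ = E + 2E = 3E = 225.
Each original face survives and each original vertex becomes one new face: F′ = F + V = 77.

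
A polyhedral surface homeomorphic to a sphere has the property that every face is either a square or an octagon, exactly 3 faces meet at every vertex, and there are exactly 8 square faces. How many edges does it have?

Let x be the number of octagons; then F = 8 + x.
Edge–face incidences: 2E = 4·8 + 8·x = 32 + 8x.
Every vertex has degree 3, so 3V = 2E.
Euler: V − E + F = 2 ⇒ (2E)/3 − E + (8 + x) = 2.
Multiply by 6: 2·(2E) − 3·(2E) + 6·(8 + x) = 12, i.e. 48 + 6x − (32 + 8x) = 12.
Collecting terms: −2x + 16 = 12, so −2x = −4, so x = 2.
Then 2E = 32 + 8·2 = 48, so E = 24, V = 2E/3 = 16, F = 8 + 2 = 10.

24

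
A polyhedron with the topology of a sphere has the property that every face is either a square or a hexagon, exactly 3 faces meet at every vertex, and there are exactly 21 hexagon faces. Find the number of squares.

6

Let x be the number of squares; then F = 21 + x.
Edge–face incidences: 2E = 6·21 + 4·x = 126 + 4x.
Every vertex has degree 3, so 3V = 2E.
Euler: V − E + F = 2 ⇒ (2E)/3 − E + (21 + x) = 2.
Multiply by 6: 2·(2E) − 3·(2E) + 6·(21 + x) = 12, i.e. 126 + 6x − (126 + 4x) = 12.
Collecting terms: 2x = 12, so x = 6.
Then 2E = 126 + 4·6 = 150, so E = 75, V = 2E/3 = 50, F = 21 + 6 = 27.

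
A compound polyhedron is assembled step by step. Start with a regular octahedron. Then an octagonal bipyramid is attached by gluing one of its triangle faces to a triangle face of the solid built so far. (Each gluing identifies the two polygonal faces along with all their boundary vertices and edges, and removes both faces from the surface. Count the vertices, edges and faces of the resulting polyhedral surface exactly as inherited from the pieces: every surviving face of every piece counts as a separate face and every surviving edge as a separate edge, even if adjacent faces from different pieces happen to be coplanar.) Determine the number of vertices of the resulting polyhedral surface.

A regular octahedron: V=6, E=12, F=8.
Attach an octagonal bipyramid (V=10, E=24, F=16) along a 3-gon: merge 3 vertices and 3 edges, delete both glued faces → V=13, E=33, F=22.
Check: V − E + F = 13 − 33 + 22 = 2.

13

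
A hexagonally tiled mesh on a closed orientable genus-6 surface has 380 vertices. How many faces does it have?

χ = 2 − 2·6 = -10, and every face is a hexagon so 6F = 2E.
V − E + F = -10 with E = 6F/2 gives 380 − (6/2 − 1)·F = -10, so F = 195 and E = 585.

195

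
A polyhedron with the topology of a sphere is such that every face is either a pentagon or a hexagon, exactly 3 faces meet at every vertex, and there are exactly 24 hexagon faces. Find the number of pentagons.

Let x be the number of pentagons; then F = 24 + x.
Edge–face incidences: 2E = 6·24 + 5·x = 144 + 5x.
Every vertex has degree 3, so 3V = 2E.
Euler: V − E + F = 2 ⇒ (2E)/3 − E + (24 + x) = 2.
Multiply by 6: 2·(2E) − 3·(2E) + 6·(24 + x) = 12, i.e. 144 + 6x − (144 + 5x) = 12.
Collecting terms: x = 12.
Then 2E = 144 + 5·12 = 204, so E = 102, V = 2E/3 = 68, F = 24 + 12 = 36.

12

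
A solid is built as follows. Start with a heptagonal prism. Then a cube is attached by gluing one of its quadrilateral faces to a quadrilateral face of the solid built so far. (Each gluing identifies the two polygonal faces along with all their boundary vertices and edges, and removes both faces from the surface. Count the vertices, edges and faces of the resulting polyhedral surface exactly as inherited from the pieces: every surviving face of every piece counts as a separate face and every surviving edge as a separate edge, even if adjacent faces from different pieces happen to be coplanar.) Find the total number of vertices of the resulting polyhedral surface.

18

A heptagonal prism: V=14, E=21, F=9.
Attach a cube (V=8, E=12, F=6) along a 4-gon: merge 4 vertices and 4 edges, delete both glued faces → V=18, E=29, F=13.
Check: V − E + F = 18 − 29 + 13 = 2.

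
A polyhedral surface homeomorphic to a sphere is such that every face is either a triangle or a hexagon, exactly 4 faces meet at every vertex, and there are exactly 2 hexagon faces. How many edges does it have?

Let x be the number of triangles; then F = 2 + x.
Edge–face incidences: 2E = 6·2 + 3·x = 12 + 3x.
Every vertex has degree 4, so 4V = 2E.
Euler: V − E + F = 2 ⇒ (2E)/4 − E + (2 + x) = 2.
Multiply by 8: 2·(2E) − 4·(2E) + 8·(2 + x) = 16, i.e. 16 + 8x − 2·(12 + 3x) = 16.
Collecting terms: 2x − 8 = 16, so 2x = 24, so x = 12.
Then 2E = 12 + 3·12 = 48, so E = 24, V = 2E/4 = 12, F = 2 + 12 = 14.

24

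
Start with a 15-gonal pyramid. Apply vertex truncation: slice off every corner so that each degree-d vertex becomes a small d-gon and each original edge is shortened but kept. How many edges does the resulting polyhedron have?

90

The base solid has V = 16, E = 30, F = 16.
Truncation replaces each original edge-end by a new vertex, so V′ = 2E = 60.
Each original edge survives, and each old vertex of degree d contributes d new edges; summing degrees gives Σd = 2E, so E′ = E + 2E = 3E = 90.
Each original face survives and each original vertex becomes one new face: F′ = F + V = 32.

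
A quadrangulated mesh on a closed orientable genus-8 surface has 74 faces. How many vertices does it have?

60

χ = 2 − 2·8 = -14, and every face is a square so 4F = 2E.
E = 4·74/2 = 148. Then V = -14 + E − F = -14 + 148 − 74 = 60.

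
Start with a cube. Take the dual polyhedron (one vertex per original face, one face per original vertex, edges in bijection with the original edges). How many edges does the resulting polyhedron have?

The base solid has V = 8, E = 12, F = 6.
The dual swaps V and F and preserves E: V′ = F = 6, E′ = E = 12, F′ = V = 8.

12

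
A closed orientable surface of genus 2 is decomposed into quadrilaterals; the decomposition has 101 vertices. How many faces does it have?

χ = 2 − 2·2 = -2, and every face is a square so 4F = 2E.
V − E + F = -2 with E = 4F/2 gives 101 − (4/2 − 1)·F = -2, so F = 103 and E = 206.

103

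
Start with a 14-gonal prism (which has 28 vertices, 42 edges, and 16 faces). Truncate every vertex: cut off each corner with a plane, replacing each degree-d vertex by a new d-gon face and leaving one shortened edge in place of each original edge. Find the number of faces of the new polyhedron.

Truncation replaces each original edge-end by a new vertex, so V′ = 2E = 84.
Each original edge survives, and each old vertex of degree d contributes d new edges; summing degrees gives Σd = 2E, so E′ = E + 2E = 3E = 126.
Each original face survives and each original vertex becomes one new face: F′ = F + V = 44.

44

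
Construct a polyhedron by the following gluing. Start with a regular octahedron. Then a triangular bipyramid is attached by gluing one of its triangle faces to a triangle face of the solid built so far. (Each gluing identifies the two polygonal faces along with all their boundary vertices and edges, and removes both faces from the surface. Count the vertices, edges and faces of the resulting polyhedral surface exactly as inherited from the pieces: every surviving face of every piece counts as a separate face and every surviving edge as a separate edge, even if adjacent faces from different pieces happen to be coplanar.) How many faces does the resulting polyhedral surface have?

A regular octahedron: V=6, E=12, F=8.
Attach a triangular bipyramid (V=5, E=9, F=6) along a 3-gon: merge 3 vertices and 3 edges, delete both glued faces → V=8, E=18, F=12.
Check: V − E + F = 8 − 18 + 12 = 2.

12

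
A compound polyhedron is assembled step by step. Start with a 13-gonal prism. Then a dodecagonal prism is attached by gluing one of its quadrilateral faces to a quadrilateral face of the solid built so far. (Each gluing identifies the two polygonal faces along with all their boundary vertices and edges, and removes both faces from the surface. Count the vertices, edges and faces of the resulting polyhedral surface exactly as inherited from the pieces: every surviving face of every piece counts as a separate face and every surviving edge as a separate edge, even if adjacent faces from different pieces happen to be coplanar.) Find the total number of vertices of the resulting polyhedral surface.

A 13-gonal prism: V=26, E=39, F=15.
Attach a dodecagonal prism (V=24, E=36, F=14) along a 4-gon: merge 4 vertices and 4 edges, delete both glued faces → V=46, E=71, F=27.
Check: V − E + F = 46 − 71 + 27 = 2.

46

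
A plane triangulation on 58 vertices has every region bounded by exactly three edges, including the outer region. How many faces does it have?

In a plane triangulation 3F = 2E and V − E + F = 2, so F = 2V − 4 = 2·58 − 4 = 112.

112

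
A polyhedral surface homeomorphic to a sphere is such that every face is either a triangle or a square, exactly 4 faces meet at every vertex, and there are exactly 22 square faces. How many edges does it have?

56

Let x be the number of triangles; then F = 22 + x.
Edge–face incidences: 2E = 4·22 + 3·x = 88 + 3x.
Every vertex has degree 4, so 4V = 2E.
Euler: V − E + F = 2 ⇒ (2E)/4 − E + (22 + x) = 2.
Multiply by 8: 2·(2E) − 4·(2E) + 8·(22 + x) = 16, i.e. 176 + 8x − 2·(88 + 3x) = 16.
Collecting terms: 2x = 16, so x = 8.
Then 2E = 88 + 3·8 = 112, so E = 56, V = 2E/4 = 28, F = 22 + 8 = 30.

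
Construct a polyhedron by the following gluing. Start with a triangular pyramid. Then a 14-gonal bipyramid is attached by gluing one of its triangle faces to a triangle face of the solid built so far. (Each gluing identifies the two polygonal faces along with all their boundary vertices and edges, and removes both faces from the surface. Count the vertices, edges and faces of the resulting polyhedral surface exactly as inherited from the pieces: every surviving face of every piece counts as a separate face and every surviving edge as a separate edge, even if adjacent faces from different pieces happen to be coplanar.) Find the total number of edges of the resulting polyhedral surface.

45

A triangular pyramid: V=4, E=6, F=4.
Attach a 14-gonal bipyramid (V=16, E=42, F=28) along a 3-gon: merge 3 vertices and 3 edges, delete both glued faces → V=17, E=45, F=30.
Check: V − E + F = 17 − 45 + 30 = 2.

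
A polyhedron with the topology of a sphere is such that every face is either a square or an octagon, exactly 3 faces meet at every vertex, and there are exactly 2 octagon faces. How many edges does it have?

Let x be the number of squares; then F = 2 + x.
Edge–face incidences: 2E = 8·2 + 4·x = 16 + 4x.
Every vertex has degree 3, so 3V = 2E.
Euler: V − E + F = 2 ⇒ (2E)/3 − E + (2 + x) = 2.
Multiply by 6: 2·(2E) − 3·(2E) + 6·(2 + x) = 12, i.e. 12 + 6x − (16 + 4x) = 12.
Collecting terms: 2x − 4 = 12, so 2x = 16, so x = 8.
Then 2E = 16 + 4·8 = 48, so E = 24, V = 2E/3 = 16, F = 2 + 8 = 10.

24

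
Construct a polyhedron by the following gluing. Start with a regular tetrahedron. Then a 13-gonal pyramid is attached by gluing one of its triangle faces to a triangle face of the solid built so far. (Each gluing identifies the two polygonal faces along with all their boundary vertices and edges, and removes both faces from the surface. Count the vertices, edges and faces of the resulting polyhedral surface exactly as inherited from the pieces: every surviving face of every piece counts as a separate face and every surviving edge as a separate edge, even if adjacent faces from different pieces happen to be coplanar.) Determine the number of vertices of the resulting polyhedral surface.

15

A regular tetrahedron: V=4, E=6, F=4.
Attach a 13-gonal pyramid (V=14, E=26, F=14) along a 3-gon: merge 3 vertices and 3 edges, delete both glued faces → V=15, E=29, F=16.
Check: V − E + F = 15 − 29 + 16 = 2.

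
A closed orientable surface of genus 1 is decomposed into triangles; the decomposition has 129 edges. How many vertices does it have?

43

χ = 2 − 2·1 = 0, and every face is a triangle so 3F = 2E.
F = 2E/3 = 86. Then V = 0 + E − F = 0 + 129 − 86 = 43.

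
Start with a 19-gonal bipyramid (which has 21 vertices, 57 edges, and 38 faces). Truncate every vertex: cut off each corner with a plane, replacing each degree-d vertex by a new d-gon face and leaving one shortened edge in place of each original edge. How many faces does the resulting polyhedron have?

59

Truncation replaces each original edge-end by a new vertex, so V′ = 2E = 114.
Each original edge survives, and each old vertex of degree d contributes d new edges; summing degrees gives Σd = 2E, so E′ = E + 2E = 3E = 171.
Each original face survives and each original vertex becomes one new face: F′ = F + V = 59.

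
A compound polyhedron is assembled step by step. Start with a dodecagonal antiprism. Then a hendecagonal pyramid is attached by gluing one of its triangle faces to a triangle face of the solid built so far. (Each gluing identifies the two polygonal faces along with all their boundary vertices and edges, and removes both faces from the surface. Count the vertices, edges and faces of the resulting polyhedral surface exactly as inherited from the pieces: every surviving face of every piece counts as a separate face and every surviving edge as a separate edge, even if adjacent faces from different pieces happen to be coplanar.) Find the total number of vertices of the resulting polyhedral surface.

33

A dodecagonal antiprism: V=24, E=48, F=26.
Attach a hendecagonal pyramid (V=12, E=22, F=12) along a 3-gon: merge 3 vertices and 3 edges, delete both glued faces → V=33, E=67, F=36.
Check: V − E + F = 33 − 67 + 36 = 2.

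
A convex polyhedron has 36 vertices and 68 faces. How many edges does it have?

102

Here V − E + F = 2.
E = V + F − (2) = 36 + 68 − (2) = 102.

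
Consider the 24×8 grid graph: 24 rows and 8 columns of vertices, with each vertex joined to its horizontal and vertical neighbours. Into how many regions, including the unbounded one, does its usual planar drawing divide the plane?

The grid has V = 24·8 = 192 vertices and E = 24·7 + 8·23 = 352 edges.
F = 2 − V + E = 2 − 192 + 352 = 162.

162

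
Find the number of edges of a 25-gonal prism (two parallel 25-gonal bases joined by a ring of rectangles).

75

A prism on an n-gon has two n-gon bases and n rectangular sides: V = 2·25 = 50, E = 3·25 = 75, F = 25 + 2 = 27.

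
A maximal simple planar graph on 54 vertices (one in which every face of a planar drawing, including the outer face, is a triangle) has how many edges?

156

In a plane triangulation 3F = 2E and V − E + F = 2, so E = 3V − 6 = 3·54 − 6 = 156.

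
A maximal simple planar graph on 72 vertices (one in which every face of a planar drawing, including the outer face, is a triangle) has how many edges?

210

In a plane triangulation 3F = 2E and V − E + F = 2, so E = 3V − 6 = 3·72 − 6 = 210.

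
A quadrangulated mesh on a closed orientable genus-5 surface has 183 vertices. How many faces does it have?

χ = 2 − 2·5 = -8, and every face is a square so 4F = 2E.
V − E + F = -8 with E = 4F/2 gives 183 − (4/2 − 1)·F = -8, so F = 191 and E = 382.

191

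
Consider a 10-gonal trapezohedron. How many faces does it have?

The n-trapezohedron (dual of the n-antiprism) has V = 2·10 + 2 = 22, E = 4·10 = 40, F = 2·10 = 20.

20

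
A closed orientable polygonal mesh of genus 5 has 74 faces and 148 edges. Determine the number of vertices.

66

For a closed orientable surface of genus 5, χ = 2 − 2·5 = -8.
V = -8 + E − F = -8 + 148 − 74 = 66.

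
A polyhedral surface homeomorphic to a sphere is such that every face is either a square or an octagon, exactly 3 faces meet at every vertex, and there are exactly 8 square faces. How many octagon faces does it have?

Let x be the number of octagons; then F = 8 + x.
Edge–face incidences: 2E = 4·8 + 8·x = 32 + 8x.
Every vertex has degree 3, so 3V = 2E.
Euler: V − E + F = 2 ⇒ (2E)/3 − E + (8 + x) = 2.
Multiply by 6: 2·(2E) − 3·(2E) + 6·(8 + x) = 12, i.e. 48 + 6x − (32 + 8x) = 12.
Collecting terms: −2x + 16 = 12, so −2x = −4, so x = 2.
Then 2E = 32 + 8·2 = 48, so E = 24, V = 2E/3 = 16, F = 8 + 2 = 10.

2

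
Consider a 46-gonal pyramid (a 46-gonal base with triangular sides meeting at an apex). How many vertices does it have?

A pyramid on an n-gon base has one n-gon and n triangles: V = 46 + 1 = 47, E = 2·46 = 92, F = 46 + 1 = 47.

47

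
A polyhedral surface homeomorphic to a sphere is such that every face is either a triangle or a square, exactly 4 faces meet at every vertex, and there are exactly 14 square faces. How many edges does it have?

40

Let x be the number of triangles; then F = 14 + x.
Edge–face incidences: 2E = 4·14 + 3·x = 56 + 3x.
Every vertex has degree 4, so 4V = 2E.
Euler: V − E + F = 2 ⇒ (2E)/4 − E + (14 + x) = 2.
Multiply by 8: 2·(2E) − 4·(2E) + 8·(14 + x) = 16, i.e. 112 + 8x − 2·(56 + 3x) = 16.
Collecting terms: 2x = 16, so x = 8.
Then 2E = 56 + 3·8 = 80, so E = 40, V = 2E/4 = 20, F = 14 + 8 = 22.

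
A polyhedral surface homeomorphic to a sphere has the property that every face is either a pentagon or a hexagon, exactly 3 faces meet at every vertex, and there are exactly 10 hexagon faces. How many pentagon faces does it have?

Let x be the number of pentagons; then F = 10 + x.
Edge–face incidences: 2E = 6·10 + 5·x = 60 + 5x.
Every vertex has degree 3, so 3V = 2E.
Euler: V − E + F = 2 ⇒ (2E)/3 − E + (10 + x) = 2.
Multiply by 6: 2·(2E) − 3·(2E) + 6·(10 + x) = 12, i.e. 60 + 6x − (60 + 5x) = 12.
Collecting terms: x = 12.
Then 2E = 60 + 5·12 = 120, so E = 60, V = 2E/3 = 40, F = 10 + 12 = 22.

12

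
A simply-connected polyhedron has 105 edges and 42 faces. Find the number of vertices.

65

Here V − E + F = 2.
V = 2 + E − F = 2 + 105 − 42 = 65.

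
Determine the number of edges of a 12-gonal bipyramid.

A bipyramid over an n-gon has 2n triangular faces and n + 2 vertices: V = 12 + 2 = 14, E = 3·12 = 36, F = 2·12 = 24.
Check: V − E + F = 14 − 36 + 24 = 2.

36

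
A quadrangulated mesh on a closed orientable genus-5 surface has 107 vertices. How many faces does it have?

χ = 2 − 2·5 = -8, and every face is a square so 4F = 2E.
V − E + F = -8 with E = 4F/2 gives 107 − (4/2 − 1)·F = -8, so F = 115 and E = 230.

115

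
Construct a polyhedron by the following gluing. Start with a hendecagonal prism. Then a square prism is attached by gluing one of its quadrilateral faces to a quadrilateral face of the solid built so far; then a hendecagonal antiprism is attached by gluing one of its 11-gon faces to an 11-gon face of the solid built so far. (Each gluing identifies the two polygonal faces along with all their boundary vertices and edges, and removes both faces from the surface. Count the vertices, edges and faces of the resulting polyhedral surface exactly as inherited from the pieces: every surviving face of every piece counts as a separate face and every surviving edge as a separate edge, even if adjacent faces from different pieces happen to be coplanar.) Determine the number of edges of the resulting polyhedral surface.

74

A hendecagonal prism: V=22, E=33, F=13.
Attach a square prism (V=8, E=12, F=6) along a 4-gon: merge 4 vertices and 4 edges, delete both glued faces → V=26, E=41, F=17.
Attach a hendecagonal antiprism (V=22, E=44, F=24) along an 11-gon: merge 11 vertices and 11 edges, delete both glued faces → V=37, E=74, F=39.
Check: V − E + F = 37 − 74 + 39 = 2.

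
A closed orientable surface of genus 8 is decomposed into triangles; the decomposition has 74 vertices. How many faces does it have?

χ = 2 − 2·8 = -14, and every face is a triangle so 3F = 2E.
V − E + F = -14 with E = 3F/2 gives 74 − (3/2 − 1)·F = -14, so F = 176 and E = 264.

176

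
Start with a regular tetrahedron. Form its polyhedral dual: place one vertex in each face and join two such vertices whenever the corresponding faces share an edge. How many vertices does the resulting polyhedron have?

The base solid has V = 4, E = 6, F = 4.
The dual swaps V and F and preserves E: V′ = F = 4, E′ = E = 6, F′ = V = 4.

4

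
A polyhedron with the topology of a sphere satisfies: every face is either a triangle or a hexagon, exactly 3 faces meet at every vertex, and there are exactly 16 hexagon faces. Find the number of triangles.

Let x be the number of triangles; then F = 16 + x.
Edge–face incidences: 2E = 6·16 + 3·x = 96 + 3x.
Every vertex has degree 3, so 3V = 2E.
Euler: V − E + F = 2 ⇒ (2E)/3 − E + (16 + x) = 2.
Multiply by 6: 2·(2E) − 3·(2E) + 6·(16 + x) = 12, i.e. 96 + 6x − (96 + 3x) = 12.
Collecting terms: 3x = 12, so x = 4.
Then 2E = 96 + 3·4 = 108, so E = 54, V = 2E/3 = 36, F = 16 + 4 = 20.

4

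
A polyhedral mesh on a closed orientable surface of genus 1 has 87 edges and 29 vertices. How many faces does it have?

For a closed orientable surface of genus 1, χ = 2 − 2·1 = 0.
F = 0 − V + E = 0 − 29 + 87 = 58.

58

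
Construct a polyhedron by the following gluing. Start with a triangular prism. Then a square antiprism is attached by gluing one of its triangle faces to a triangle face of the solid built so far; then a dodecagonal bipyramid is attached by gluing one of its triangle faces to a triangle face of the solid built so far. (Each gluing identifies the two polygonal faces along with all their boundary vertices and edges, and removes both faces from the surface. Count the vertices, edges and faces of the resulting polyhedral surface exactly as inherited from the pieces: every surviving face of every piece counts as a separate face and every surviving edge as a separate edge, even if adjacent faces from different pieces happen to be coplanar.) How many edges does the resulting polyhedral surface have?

55

A triangular prism: V=6, E=9, F=5.
Attach a square antiprism (V=8, E=16, F=10) along a 3-gon: merge 3 vertices and 3 edges, delete both glued faces → V=11, E=22, F=13.
Attach a dodecagonal bipyramid (V=14, E=36, F=24) along a 3-gon: merge 3 vertices and 3 edges, delete both glued faces → V=22, E=55, F=35.
Check: V − E + F = 22 − 55 + 35 = 2.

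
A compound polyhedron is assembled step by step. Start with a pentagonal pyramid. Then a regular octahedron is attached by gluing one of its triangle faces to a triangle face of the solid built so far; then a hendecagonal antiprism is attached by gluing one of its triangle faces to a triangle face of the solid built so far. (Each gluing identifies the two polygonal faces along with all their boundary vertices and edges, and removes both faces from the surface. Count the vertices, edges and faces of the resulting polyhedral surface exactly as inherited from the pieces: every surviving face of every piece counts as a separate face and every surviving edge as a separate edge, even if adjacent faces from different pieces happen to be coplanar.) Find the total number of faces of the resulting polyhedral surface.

34

A pentagonal pyramid: V=6, E=10, F=6.
Attach a regular octahedron (V=6, E=12, F=8) along a 3-gon: merge 3 vertices and 3 edges, delete both glued faces → V=9, E=19, F=12.
Attach a hendecagonal antiprism (V=22, E=44, F=24) along a 3-gon: merge 3 vertices and 3 edges, delete both glued faces → V=28, E=60, F=34.
Check: V − E + F = 28 − 60 + 34 = 2.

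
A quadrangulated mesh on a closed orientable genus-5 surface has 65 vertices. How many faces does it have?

χ = 2 − 2·5 = -8, and every face is a square so 4F = 2E.
V − E + F = -8 with E = 4F/2 gives 65 − (4/2 − 1)·F = -8, so F = 73 and E = 146.

73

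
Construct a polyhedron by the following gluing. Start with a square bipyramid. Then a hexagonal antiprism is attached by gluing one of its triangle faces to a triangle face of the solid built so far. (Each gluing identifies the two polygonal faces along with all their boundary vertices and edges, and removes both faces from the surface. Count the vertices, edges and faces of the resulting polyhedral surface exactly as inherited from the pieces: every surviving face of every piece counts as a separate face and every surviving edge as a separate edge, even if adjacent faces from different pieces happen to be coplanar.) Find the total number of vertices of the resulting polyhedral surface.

15

A square bipyramid: V=6, E=12, F=8.
Attach a hexagonal antiprism (V=12, E=24, F=14) along a 3-gon: merge 3 vertices and 3 edges, delete both glued faces → V=15, E=33, F=20.
Check: V − E + F = 15 − 33 + 20 = 2.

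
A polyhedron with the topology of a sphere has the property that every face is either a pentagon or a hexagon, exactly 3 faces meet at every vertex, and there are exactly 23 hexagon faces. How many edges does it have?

99

Let x be the number of pentagons; then F = 23 + x.
Edge–face incidences: 2E = 6·23 + 5·x = 138 + 5x.
Every vertex has degree 3, so 3V = 2E.
Euler: V − E + F = 2 ⇒ (2E)/3 − E + (23 + x) = 2.
Multiply by 6: 2·(2E) − 3·(2E) + 6·(23 + x) = 12, i.e. 138 + 6x − (138 + 5x) = 12.
Collecting terms: x = 12.
Then 2E = 138 + 5·12 = 198, so E = 99, V = 2E/3 = 66, F = 23 + 12 = 35.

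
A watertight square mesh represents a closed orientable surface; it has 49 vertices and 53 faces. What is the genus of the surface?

3

Every face is a square, so 2E = 4·53 = 212, giving E = 106.
χ = V − E + F = 49 − 106 + 53 = -4.
For a closed orientable surface χ = 2 − 2g, so g = (2 − (-4))/2 = 3.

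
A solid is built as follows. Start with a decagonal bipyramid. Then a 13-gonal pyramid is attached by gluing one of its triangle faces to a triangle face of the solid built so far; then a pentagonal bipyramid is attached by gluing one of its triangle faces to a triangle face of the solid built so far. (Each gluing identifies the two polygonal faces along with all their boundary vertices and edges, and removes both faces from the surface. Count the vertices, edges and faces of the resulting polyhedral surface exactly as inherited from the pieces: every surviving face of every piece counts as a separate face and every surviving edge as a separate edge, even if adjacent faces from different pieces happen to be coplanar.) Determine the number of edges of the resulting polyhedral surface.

65

A decagonal bipyramid: V=12, E=30, F=20.
Attach a 13-gonal pyramid (V=14, E=26, F=14) along a 3-gon: merge 3 vertices and 3 edges, delete both glued faces → V=23, E=53, F=32.
Attach a pentagonal bipyramid (V=7, E=15, F=10) along a 3-gon: merge 3 vertices and 3 edges, delete both glued faces → V=27, E=65, F=40.
Check: V − E + F = 27 − 65 + 40 = 2.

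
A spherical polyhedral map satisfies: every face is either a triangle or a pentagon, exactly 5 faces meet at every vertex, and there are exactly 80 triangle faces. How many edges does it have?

150

Let x be the number of pentagons; then F = 80 + x.
Edge–face incidences: 2E = 3·80 + 5·x = 240 + 5x.
Every vertex has degree 5, so 5V = 2E.
Euler: V − E + F = 2 ⇒ (2E)/5 − E + (80 + x) = 2.
Multiply by 10: 2·(2E) − 5·(2E) + 10·(80 + x) = 20, i.e. 800 + 10x − 3·(240 + 5x) = 20.
Collecting terms: −5x + 80 = 20, so −5x = −60, so x = 12.
Then 2E = 240 + 5·12 = 300, so E = 150, V = 2E/5 = 60, F = 80 + 12 = 92.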